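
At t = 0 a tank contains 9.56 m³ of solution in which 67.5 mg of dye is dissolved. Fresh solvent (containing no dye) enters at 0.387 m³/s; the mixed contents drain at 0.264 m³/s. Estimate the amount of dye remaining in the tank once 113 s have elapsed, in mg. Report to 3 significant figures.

Total volume: dV/dt = Q_in − Q_out = 0.12300 m³/s, so V(t) = 9.56 + 0.12300 t and V(113) = 23.459 m³.
Solute balance: dm/dt = 0 − Q_out C = −Q_out m/V(t).
Separate: dm/m = −Q_out dt/V(t) ⇒ ln(m/m₀) = −(Q_out/(Q_in−Q_out)) ln(V/V₀).
m = m₀ (V₀/V)^(Q_out/(Q_in−Q_out)) = 67.5 × (9.56/23.459)^(2.1463) = 9.8299 mg.

9.83 mg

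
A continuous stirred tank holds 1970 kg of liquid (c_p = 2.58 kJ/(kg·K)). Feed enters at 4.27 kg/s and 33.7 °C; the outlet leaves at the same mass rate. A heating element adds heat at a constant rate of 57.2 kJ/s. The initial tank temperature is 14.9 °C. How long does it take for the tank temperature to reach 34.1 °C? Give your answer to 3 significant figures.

743 s

M c_p dT/dt = ṁ c_p (T_in − T) + Q̇.
τ = M/ṁ = 461.36 s; T_ss = T_in + Q̇/(ṁ c_p) = 38.892 °C.
T(t) = T_ss + (T₀ − T_ss) e^(−t/τ). Set T = 34.1:
e^(−t/τ) = (34.1 − 38.892)/(14.9 − 38.892) = 0.19974
t = −461.36 · ln(0.19974) = 743.13 s.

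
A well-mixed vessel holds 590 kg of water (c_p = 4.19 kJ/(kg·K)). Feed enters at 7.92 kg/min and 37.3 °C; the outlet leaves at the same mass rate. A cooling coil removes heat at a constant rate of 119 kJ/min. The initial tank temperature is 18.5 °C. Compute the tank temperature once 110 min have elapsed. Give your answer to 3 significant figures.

30.2 °C

Heat balance on the well-mixed liquid: M c_p dT/dt = ṁ c_p (T_in − T) − 119.
τ = M/ṁ = 74.495 min; T_ss = T_in − Q̇/(ṁ c_p) = 37.3 − 119/(7.92·4.19) = 33.714 °C.
This is linear first-order; T(t) = T_ss + (T₀ − T_ss) e^(−t/τ).
T(110) = 33.714 + (-15.214)·e^(−110/74.495) = 33.714 + (-15.214)·0.22841 = 30.239 °C.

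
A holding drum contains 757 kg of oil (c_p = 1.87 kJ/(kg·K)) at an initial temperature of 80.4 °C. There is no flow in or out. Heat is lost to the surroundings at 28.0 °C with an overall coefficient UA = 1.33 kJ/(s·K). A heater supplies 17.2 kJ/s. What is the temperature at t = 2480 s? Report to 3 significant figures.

Unsteady energy balance on the tank contents: M c_p dT/dt = −UA(T − T_amb) + Q̇.
dT/dt = (T_ss − T)/τ with T_ss = T_amb + Q̇/UA = 28.0 + 17.2/1.33 = 40.932 °C, τ = M c_p/UA = 757·1.87/1.33 = 1064.4 s.
Solution: T(t) = T_ss + (T₀ − T_ss) e^(−t/τ).
T(2480) = 40.932 + (39.468)·0.097291 = 44.772 °C.

44.8 °C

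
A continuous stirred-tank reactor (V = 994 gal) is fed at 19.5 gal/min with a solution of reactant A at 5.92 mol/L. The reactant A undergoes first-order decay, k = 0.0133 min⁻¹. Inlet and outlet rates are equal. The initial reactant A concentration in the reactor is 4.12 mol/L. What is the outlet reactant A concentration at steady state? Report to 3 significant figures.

3.53 mol/L

Accumulation = in − out − consumed: V dC/dt = Q C_in − Q C − k V C.
Steady state (dC/dt = 0): C_ss = Q C_in/(Q + kV) = C_in/(1 + kV/Q).
C_ss = 19.5·5.92/(19.5 + 0.0133·994) = 115.44/32.720 = 3.5281 mol/L.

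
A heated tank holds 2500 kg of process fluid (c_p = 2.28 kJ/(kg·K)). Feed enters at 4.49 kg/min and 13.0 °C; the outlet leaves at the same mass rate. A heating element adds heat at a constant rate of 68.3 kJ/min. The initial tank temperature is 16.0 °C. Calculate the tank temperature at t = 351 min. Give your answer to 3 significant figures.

17.7 °C

M c_p dT/dt = ṁ c_p (T_in − T) + Q̇.
Rearrange: dT/dt = (T_ss − T)/τ with τ = M/ṁ = 556.79 min and T_ss = T_in + Q̇/(ṁ c_p) = 19.672 °C.
This is linear first-order; T(t) = T_ss + (T₀ − T_ss) e^(−t/τ).
T(351) = 19.672 + (-3.6717)·e^(−351/556.79) = 19.672 + (-3.6717)·0.53238 = 17.717 °C.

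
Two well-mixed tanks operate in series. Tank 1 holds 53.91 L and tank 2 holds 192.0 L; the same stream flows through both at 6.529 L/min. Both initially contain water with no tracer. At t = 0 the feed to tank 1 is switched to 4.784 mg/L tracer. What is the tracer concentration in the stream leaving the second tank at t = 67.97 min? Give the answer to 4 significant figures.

Species balance on tank i: dCᵢ/dt = (Cᵢ₋₁ − Cᵢ)/τᵢ with τᵢ = Vᵢ/Q.
τ₁ = 53.91/6.529 = 8.25701 min; τ₂ = 192.0/6.529 = 29.4073 min.
Tank 1: C₁ = C_in(1 − e^(−t/τ₁)). Tank 2 (τ₁ ≠ τ₂): C₂ = C_in[1 − (τ₁ e^(−t/τ₁) − τ₂ e^(−t/τ₂))/(τ₁ − τ₂)].
At t = 67.97: e^(−t/τ₁) = 0.000266058, e^(−t/τ₂) = 0.0991289.
C₂ = 4.784·[1 − (8.25701·0.000266058 − 29.4073·0.0991289)/(-21.1503)] = 4.784·0.862275 = 4.12512 mg/L.

4.125 mg/L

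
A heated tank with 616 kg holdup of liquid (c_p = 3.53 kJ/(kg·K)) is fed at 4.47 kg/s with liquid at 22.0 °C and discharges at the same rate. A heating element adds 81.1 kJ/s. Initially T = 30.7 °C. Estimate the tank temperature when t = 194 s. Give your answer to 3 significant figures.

M c_p dT/dt = ṁ c_p (T_in − T) + Q̇.
τ = M/ṁ = 137.81 s; T_ss = T_in + Q̇/(ṁ c_p) = 22.0 + 81.1/(4.47·3.53) = 27.140 °C.
Solution: T(t) = T_ss + (T₀ − T_ss) e^(−t/τ).
T(194) = 27.140 + (3.5603)·e^(−194/137.81) = 27.140 + (3.5603)·0.24469 = 28.011 °C.

28.0 °C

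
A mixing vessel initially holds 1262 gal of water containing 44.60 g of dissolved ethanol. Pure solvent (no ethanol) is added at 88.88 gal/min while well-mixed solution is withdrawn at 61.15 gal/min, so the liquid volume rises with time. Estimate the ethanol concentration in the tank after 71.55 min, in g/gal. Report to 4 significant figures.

0.001711 g/gal

Total volume: dV/dt = Q_in − Q_out = 27.7300 gal/min, so V(t) = 1262 + 27.7300 t and V(71.55) = 3246.08 gal.
Species balance (pure solvent in): dm/dt = −Q_out · m/V(t).
dm/m = −Q_out dt/(V₀ + 27.7300 t); integrating gives ln(m/m₀) = −(Q_out/(Q_in−Q_out)) ln(V/V₀).
m = m₀ (V₀/V)^(Q_out/(Q_in−Q_out)) = 44.60 × (1262/3246.08)^(2.20519) = 5.55321 g.
C = m/V = 5.55321/3246.08 = 0.00171074 g/gal.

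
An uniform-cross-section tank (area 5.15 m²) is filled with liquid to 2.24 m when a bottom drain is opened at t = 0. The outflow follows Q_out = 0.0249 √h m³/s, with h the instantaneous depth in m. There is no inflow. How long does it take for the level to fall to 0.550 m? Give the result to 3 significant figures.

Volume balance on the tank: A dh/dt = −0.0249 √h.
∫ h^(−1/2) dh = −(0.0249/A) ∫ dt, giving 2√h = 2√h₀ − (0.0249/A) t.
t = 2A(√h₀ − √h)/0.0249 = 2·5.15·(√2.24 − √0.550)/0.0249
  = 10.300 × (1.4967 − 0.74162) / 0.0249 = 312.33 s.

312 s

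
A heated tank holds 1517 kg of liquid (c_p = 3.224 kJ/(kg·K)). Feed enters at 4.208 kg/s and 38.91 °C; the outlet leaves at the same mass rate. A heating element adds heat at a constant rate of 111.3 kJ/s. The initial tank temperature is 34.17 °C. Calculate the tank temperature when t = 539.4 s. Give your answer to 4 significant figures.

44.21 °C

Energy balance: M c_p dT/dt = ṁ c_p (T_in − T) + 111.3.
Rearrange: dT/dt = (T_ss − T)/τ with τ = M/ṁ = 360.504 s and T_ss = T_in + Q̇/(ṁ c_p) = 47.1140 °C.
Integrating: T(t) = T_ss + (T₀ − T_ss) e^(−t/τ).
T(539.4) = 47.1140 + (-12.9440)·e^(−539.4/360.504) = 47.1140 + (-12.9440)·0.223971 = 44.2149 °C.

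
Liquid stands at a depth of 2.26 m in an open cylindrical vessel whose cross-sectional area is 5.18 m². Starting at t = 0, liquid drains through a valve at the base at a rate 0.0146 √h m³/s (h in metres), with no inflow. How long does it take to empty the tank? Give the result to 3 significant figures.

Mass balance (ρ constant): A dh/dt = −0.0146 √h.
This is separable: 2 d(√h)/dt = −0.0146/A, so √h = √h₀ − (0.0146/(2A)) t.
Set h = 0: 2√h₀ = (0.0146/A) t_empty ⇒ t_empty = 2A√h₀/0.0146.
t_empty = 2·5.18·√2.26/0.0146 = 10.360·1.5033/0.0146 = 1066.7 s.

1070 s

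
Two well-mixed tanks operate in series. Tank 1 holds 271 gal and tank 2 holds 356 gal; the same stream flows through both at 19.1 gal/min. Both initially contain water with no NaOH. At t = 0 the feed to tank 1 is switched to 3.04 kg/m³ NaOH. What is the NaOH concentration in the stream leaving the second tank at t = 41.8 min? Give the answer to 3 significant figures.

Each tank obeys Vᵢ dCᵢ/dt = Q(Cᵢ₋₁ − Cᵢ), so τᵢ = Vᵢ/Q.
τ₁ = 271/19.1 = 14.188 min; τ₂ = 356/19.1 = 18.639 min.
Solving the cascade with C₁(0)=C₂(0)=0 gives C₂(t) = C_in[1 − (τ₁ e^(−t/τ₁) − τ₂ e^(−t/τ₂))/(τ₁ − τ₂)].
At t = 41.8: e^(−t/τ₁) = 0.052547, e^(−t/τ₂) = 0.10618.
C₂ = 3.04·[1 − (14.188·0.052547 − 18.639·0.10618)/(-4.4503)] = 3.04·0.72283 = 2.1974 kg/m³.

2.20 kg/m³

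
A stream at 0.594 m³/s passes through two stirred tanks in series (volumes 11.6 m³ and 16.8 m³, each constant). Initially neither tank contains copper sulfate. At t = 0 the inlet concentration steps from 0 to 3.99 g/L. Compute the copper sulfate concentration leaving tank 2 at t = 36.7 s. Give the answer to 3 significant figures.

Species balance on tank i: dCᵢ/dt = (Cᵢ₋₁ − Cᵢ)/τᵢ with τᵢ = Vᵢ/Q.
τ₁ = 11.6/0.594 = 19.529 s; τ₂ = 16.8/0.594 = 28.283 s.
Tank 1: C₁ = C_in(1 − e^(−t/τ₁)). Tank 2 (τ₁ ≠ τ₂): C₂ = C_in[1 − (τ₁ e^(−t/τ₁) − τ₂ e^(−t/τ₂))/(τ₁ − τ₂)].
At t = 36.7: e^(−t/τ₁) = 0.15270, e^(−t/τ₂) = 0.27318.
C₂ = 3.99·[1 − (19.529·0.15270 − 28.283·0.27318)/(-8.7542)] = 3.99·0.45804 = 1.8276 g/L.

1.83 g/L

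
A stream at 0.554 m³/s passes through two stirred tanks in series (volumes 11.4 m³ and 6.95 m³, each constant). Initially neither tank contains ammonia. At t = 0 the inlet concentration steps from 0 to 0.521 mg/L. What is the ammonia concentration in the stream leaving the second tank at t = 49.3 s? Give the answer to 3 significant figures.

0.415 mg/L

Time constants: τᵢ = Vᵢ/Q for each well-mixed tank.
τ₁ = 11.4/0.554 = 20.578 s; τ₂ = 6.95/0.554 = 12.545 s.
Tank 1: C₁ = C_in(1 − e^(−t/τ₁)). Tank 2 (τ₁ ≠ τ₂): C₂ = C_in[1 − (τ₁ e^(−t/τ₁) − τ₂ e^(−t/τ₂))/(τ₁ − τ₂)].
At t = 49.3: e^(−t/τ₁) = 0.091099, e^(−t/τ₂) = 0.019647.
C₂ = 0.521·[1 − (20.578·0.091099 − 12.545·0.019647)/(8.0325)] = 0.521·0.79731 = 0.41540 mg/L.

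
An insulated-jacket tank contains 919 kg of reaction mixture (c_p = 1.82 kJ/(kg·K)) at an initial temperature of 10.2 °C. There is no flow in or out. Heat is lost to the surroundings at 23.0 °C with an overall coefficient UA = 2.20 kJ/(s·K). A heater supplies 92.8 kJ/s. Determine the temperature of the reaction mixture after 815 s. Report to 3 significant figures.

46.4 °C

Energy balance: M c_p dT/dt = −UA(T − T_amb) + Q̇.
dT/dt = (T_ss − T)/τ with T_ss = T_amb + Q̇/UA = 23.0 + 92.8/2.20 = 65.182 °C, τ = M c_p/UA = 919·1.82/2.20 = 760.26 s.
Solution: T(t) = T_ss + (T₀ − T_ss) e^(−t/τ).
T(815) = 65.182 + (-54.982)·0.34232 = 46.360 °C.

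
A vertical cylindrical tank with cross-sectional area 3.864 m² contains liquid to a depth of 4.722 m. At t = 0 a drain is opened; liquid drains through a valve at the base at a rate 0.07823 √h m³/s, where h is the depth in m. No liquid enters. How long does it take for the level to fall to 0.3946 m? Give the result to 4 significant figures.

152.6 s

With no inflow, A dh/dt = −0.07823 √h.
This is separable: 2 d(√h)/dt = −0.07823/A, so √h = √h₀ − (0.07823/(2A)) t.
t = 2A(√h₀ − √h)/0.07823 = 2·3.864·(√4.722 − √0.3946)/0.07823
  = 7.72800 × (2.17302 − 0.628172) / 0.07823 = 152.608 s.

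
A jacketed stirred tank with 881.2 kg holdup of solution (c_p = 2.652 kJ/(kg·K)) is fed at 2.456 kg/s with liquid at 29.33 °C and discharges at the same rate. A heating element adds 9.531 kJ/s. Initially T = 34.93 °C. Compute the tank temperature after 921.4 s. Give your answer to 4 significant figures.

M c_p dT/dt = ṁ c_p (T_in − T) + Q̇.
τ = M/ṁ = 358.795 s; T_ss = T_in + Q̇/(ṁ c_p) = 29.33 + 9.531/(2.456·2.652) = 30.7933 °C.
This is linear first-order; T(t) = T_ss + (T₀ − T_ss) e^(−t/τ).
T(921.4) = 30.7933 + (4.13669)·e^(−921.4/358.795) = 30.7933 + (4.13669)·0.0766856 = 31.1105 °C.

31.11 °C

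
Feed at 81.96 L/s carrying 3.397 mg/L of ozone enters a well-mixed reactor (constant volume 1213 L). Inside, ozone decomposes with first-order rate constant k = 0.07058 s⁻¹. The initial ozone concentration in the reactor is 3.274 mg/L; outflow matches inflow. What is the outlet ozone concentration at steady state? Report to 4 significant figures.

Accumulation = in − out − consumed: V dC/dt = Q C_in − Q C − k V C.
At steady state: 0 = Q C_in − (Q + kV) C_ss, so C_ss = Q C_in/(Q + kV).
C_ss = 81.96·3.397/(81.96 + 0.07058·1213) = 278.418/167.574 = 1.66147 mg/L.

1.661 mg/L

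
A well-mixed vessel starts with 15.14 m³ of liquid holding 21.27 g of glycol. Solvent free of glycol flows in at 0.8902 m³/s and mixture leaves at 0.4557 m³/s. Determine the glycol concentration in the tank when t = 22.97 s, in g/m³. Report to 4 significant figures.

Let m(t) be the amount of glycol. Volume: V(t) = V₀ + (Q_in − Q_out) t = 15.14 + 0.434500 t; V(22.97) = 25.1205 m³.
No glycol enters, so dm/dt = −Q_out · (m/V).
Separate: dm/m = −Q_out dt/V(t) ⇒ ln(m/m₀) = −(Q_out/(Q_in−Q_out)) ln(V/V₀).
m = m₀ (V₀/V)^(Q_out/(Q_in−Q_out)) = 21.27 × (15.14/25.1205)^(1.04879) = 12.5065 g.
C = m/V = 12.5065/25.1205 = 0.497862 g/m³.

0.4979 g/m³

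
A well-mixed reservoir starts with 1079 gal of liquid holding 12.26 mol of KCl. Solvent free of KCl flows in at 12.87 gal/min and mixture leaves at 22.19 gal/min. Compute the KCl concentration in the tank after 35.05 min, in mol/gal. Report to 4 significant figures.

0.006906 mol/gal

Let m(t) be the amount of KCl. Volume: V(t) = V₀ + (Q_in − Q_out) t = 1079 − 9.32000 t; V(35.05) = 752.334 gal.
Species balance (pure solvent in): dm/dt = −Q_out · m/V(t).
Separate: dm/m = −Q_out dt/V(t) ⇒ ln(m/m₀) = −(Q_out/(Q_in−Q_out)) ln(V/V₀).
m = m₀ (V₀/V)^(Q_out/(Q_in−Q_out)) = 12.26 × (1079/752.334)^(-2.38090) = 5.19536 mol.
C = m/V = 5.19536/752.334 = 0.00690566 mol/gal.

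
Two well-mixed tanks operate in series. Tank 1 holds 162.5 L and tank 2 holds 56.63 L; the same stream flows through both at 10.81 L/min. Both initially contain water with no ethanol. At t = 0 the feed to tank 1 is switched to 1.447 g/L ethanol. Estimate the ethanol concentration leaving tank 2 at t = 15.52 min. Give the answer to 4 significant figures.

Time constants: τᵢ = Vᵢ/Q for each well-mixed tank.
τ₁ = 162.5/10.81 = 15.0324 min; τ₂ = 56.63/10.81 = 5.23867 min.
Tank 1: C₁ = C_in(1 − e^(−t/τ₁)). Tank 2 (τ₁ ≠ τ₂): C₂ = C_in[1 − (τ₁ e^(−t/τ₁) − τ₂ e^(−t/τ₂))/(τ₁ − τ₂)].
At t = 15.52: e^(−t/τ₁) = 0.356138, e^(−t/τ₂) = 0.0516851.
C₂ = 1.447·[1 − (15.0324·0.356138 − 5.23867·0.0516851)/(9.79371)] = 1.447·0.481010 = 0.696022 g/L.

0.6960 g/L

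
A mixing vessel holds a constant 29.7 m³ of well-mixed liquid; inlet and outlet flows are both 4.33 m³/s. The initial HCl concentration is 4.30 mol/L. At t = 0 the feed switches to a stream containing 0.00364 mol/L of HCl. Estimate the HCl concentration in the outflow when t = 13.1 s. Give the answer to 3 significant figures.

Mass balance on the solute (V constant): V dC/dt = Q(C_in − C).
So dC/dt = (C_in − C)/τ with τ = V/Q = 29.7/4.33 = 6.8591 s.
C approaches C_in exponentially: C(t) = C_in + (C₀ − C_in) e^(−t/τ).
C(13.1) = 0.00364 + (4.30 − 0.00364)·e^(−13.1/6.8591) = 0.00364 + (4.2964)·0.14810 = 0.63993 mol/L.

0.640 mol/L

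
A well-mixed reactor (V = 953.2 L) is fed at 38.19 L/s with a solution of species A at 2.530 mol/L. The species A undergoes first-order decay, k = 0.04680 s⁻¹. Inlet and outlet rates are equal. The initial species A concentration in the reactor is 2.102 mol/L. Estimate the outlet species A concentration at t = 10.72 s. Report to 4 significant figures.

1.535 mol/L

Accumulation = in − out − consumed: V dC/dt = Q C_in − Q C − k V C.
dC/dt = (Q/V) C_in − (Q/V + k) C; effective rate a = Q/V + k = 0.0400650 + 0.04680 = 0.0868650 s⁻¹.
C_ss = Q C_in/(Q + kV) = 1.16692 mol/L; C(t) = C_ss + (C₀ − C_ss) e^(−a t).
C(10.72) = 1.16692 + (0.935080)·e^(−0.0868650·10.72) = 1.16692 + (0.935080)·0.394083 = 1.53542 mol/L.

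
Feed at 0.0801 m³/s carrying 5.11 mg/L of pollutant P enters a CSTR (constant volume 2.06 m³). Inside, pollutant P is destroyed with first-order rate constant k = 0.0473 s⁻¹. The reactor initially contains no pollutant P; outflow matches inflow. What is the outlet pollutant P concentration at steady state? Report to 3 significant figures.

2.31 mg/L

Accumulation = in − out − consumed: V dC/dt = Q C_in − Q C − k V C.
At steady state: 0 = Q C_in − (Q + kV) C_ss, so C_ss = Q C_in/(Q + kV).
C_ss = 0.0801·5.11/(0.0801 + 0.0473·2.06) = 0.40931/0.17754 = 2.3055 mg/L.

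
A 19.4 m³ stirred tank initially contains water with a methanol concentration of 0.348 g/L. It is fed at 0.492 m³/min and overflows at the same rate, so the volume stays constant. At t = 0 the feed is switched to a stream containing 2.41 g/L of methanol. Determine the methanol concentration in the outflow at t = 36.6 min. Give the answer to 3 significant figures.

Mass balance on the solute (V constant): V dC/dt = Q(C_in − C).
So dC/dt = (C_in − C)/τ with τ = V/Q = 19.4/0.492 = 39.431 min.
Integrating: C(t) = C_in + (C₀ − C_in) e^(−t/τ).
C(36.6) = 2.41 + (0.348 − 2.41)·e^(−36.6/39.431) = 2.41 + (-2.0620)·0.39526 = 1.5950 g/L.

1.59 g/L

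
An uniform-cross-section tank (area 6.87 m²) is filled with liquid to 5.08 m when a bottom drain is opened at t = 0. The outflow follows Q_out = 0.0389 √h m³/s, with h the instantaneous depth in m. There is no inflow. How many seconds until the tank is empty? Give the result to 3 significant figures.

A dh/dt = −Q_out = −0.0389 √h.
∫ h^(−1/2) dh = −(0.0389/A) ∫ dt, giving 2√h = 2√h₀ − (0.0389/A) t.
Tank is empty when √h = 0: t_empty = 2A√h₀/0.0389.
t_empty = 2·6.87·√5.08/0.0389 = 13.740·2.2539/0.0389 = 796.10 s.

796 s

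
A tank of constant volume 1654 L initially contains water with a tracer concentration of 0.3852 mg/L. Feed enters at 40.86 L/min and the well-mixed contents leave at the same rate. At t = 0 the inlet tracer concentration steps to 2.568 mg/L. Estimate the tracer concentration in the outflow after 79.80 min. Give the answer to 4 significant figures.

Unsteady species balance (constant V, well mixed): V dC/dt = Q(C_in − C).
Rewrite as dC/dt + C/τ = C_in/τ, τ = V/Q = 40.4797 min.
This is linear first-order; C(t) = C_in + (C₀ − C_in) e^(−t/τ).
C(79.80) = 2.568 + (0.3852 − 2.568)·e^(−79.80/40.4797) = 2.568 + (-2.18280)·0.139267 = 2.26401 mg/L.

2.264 mg/L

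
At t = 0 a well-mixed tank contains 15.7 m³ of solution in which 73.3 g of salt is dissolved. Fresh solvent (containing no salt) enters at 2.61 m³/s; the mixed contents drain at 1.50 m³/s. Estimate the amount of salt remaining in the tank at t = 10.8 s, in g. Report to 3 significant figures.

Let m(t) be the amount of salt. Volume: V(t) = V₀ + (Q_in − Q_out) t = 15.7 + 1.1100 t; V(10.8) = 27.688 m³.
Solute balance: dm/dt = 0 − Q_out C = −Q_out m/V(t).
dm/m = −Q_out dt/(V₀ + 1.1100 t); integrating gives ln(m/m₀) = −(Q_out/(Q_in−Q_out)) ln(V/V₀).
m = m₀ (V₀/V)^(Q_out/(Q_in−Q_out)) = 73.3 × (15.7/27.688)^(1.3514) = 34.052 g.

34.1 g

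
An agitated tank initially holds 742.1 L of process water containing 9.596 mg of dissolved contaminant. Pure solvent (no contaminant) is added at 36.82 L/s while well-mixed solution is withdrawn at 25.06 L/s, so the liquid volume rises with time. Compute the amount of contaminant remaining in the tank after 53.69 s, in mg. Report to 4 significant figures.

Total volume: dV/dt = Q_in − Q_out = 11.7600 L/s, so V(t) = 742.1 + 11.7600 t and V(53.69) = 1373.49 L.
No contaminant enters, so dm/dt = −Q_out · (m/V).
Separate: dm/m = −Q_out dt/V(t) ⇒ ln(m/m₀) = −(Q_out/(Q_in−Q_out)) ln(V/V₀).
m = m₀ (V₀/V)^(Q_out/(Q_in−Q_out)) = 9.596 × (742.1/1373.49)^(2.13095) = 2.58434 mg.

2.584 mg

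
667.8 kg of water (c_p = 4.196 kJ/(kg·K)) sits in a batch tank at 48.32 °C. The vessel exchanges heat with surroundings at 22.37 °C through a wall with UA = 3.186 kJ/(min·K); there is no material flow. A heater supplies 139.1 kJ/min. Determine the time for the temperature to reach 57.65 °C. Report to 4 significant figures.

M c_p dT/dt = −UA(T − T_amb) + Q̇.
τ = M c_p/UA = 879.501 min; T_ss = T_amb + Q̇/UA = 22.37 + 139.1/3.186 = 66.0298 °C.
T(t) = T_ss + (T₀ − T_ss)e^(−t/τ); set T = 57.65:
t = −τ ln[(T − T_ss)/(T₀ − T_ss)] = −879.501 · ln(0.473172) = 658.127 min.

658.1 min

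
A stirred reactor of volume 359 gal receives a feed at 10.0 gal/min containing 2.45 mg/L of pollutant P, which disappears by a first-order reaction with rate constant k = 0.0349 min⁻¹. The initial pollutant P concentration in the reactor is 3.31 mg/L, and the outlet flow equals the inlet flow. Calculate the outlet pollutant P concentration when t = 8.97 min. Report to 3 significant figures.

2.35 mg/L

Accumulation = in − out − consumed: V dC/dt = Q C_in − Q C − k V C.
dC/dt = (Q/V) C_in − (Q/V + k) C; effective rate a = Q/V + k = 0.027855 + 0.0349 = 0.062755 min⁻¹.
C_ss = Q C_in/(Q + kV) = 1.0875 mg/L; C(t) = C_ss + (C₀ − C_ss) e^(−a t).
C(8.97) = 1.0875 + (2.2225)·e^(−0.062755·8.97) = 1.0875 + (2.2225)·0.56955 = 2.3533 mg/L.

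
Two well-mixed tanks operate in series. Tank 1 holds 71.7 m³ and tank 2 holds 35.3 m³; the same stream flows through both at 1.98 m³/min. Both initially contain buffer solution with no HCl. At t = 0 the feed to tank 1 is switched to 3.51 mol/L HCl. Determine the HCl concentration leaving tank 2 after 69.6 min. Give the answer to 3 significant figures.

2.57 mol/L

Species balance on tank i: dCᵢ/dt = (Cᵢ₋₁ − Cᵢ)/τᵢ with τᵢ = Vᵢ/Q.
τ₁ = 71.7/1.98 = 36.212 min; τ₂ = 35.3/1.98 = 17.828 min.
Tank 1: C₁ = C_in(1 − e^(−t/τ₁)). Tank 2 (τ₁ ≠ τ₂): C₂ = C_in[1 − (τ₁ e^(−t/τ₁) − τ₂ e^(−t/τ₂))/(τ₁ − τ₂)].
At t = 69.6: e^(−t/τ₁) = 0.14631, e^(−t/τ₂) = 0.020163.
C₂ = 3.51·[1 − (36.212·0.14631 − 17.828·0.020163)/(18.384)] = 3.51·0.73135 = 2.5670 mol/L.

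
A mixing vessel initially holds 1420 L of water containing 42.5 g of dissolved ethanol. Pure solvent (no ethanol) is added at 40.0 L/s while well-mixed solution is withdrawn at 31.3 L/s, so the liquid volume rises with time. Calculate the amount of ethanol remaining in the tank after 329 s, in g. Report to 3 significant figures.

0.801 g

Let m(t) be the amount of ethanol. Volume: V(t) = V₀ + (Q_in − Q_out) t = 1420 + 8.7000 t; V(329) = 4282.3 L.
Species balance (pure solvent in): dm/dt = −Q_out · m/V(t).
Separate: dm/m = −Q_out dt/V(t) ⇒ ln(m/m₀) = −(Q_out/(Q_in−Q_out)) ln(V/V₀).
m = m₀ (V₀/V)^(Q_out/(Q_in−Q_out)) = 42.5 × (1420/4282.3)^(3.5977) = 0.80111 g.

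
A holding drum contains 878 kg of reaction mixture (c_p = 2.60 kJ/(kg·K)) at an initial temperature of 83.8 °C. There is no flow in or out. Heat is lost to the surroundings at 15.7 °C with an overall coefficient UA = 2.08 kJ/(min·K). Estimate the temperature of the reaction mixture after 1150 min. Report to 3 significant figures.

39.6 °C

M c_p dT/dt = −UA(T − T_amb).
dT/dt = (T_ss − T)/τ with T_ss = T_amb = 15.700 °C, τ = M c_p/UA = 878·2.60/2.08 = 1097.5 min.
T approaches T_ss exponentially: T(t) = T_ss + (T₀ − T_ss) e^(−t/τ).
T(1150) = 15.700 + (68.100)·0.35070 = 39.582 °C.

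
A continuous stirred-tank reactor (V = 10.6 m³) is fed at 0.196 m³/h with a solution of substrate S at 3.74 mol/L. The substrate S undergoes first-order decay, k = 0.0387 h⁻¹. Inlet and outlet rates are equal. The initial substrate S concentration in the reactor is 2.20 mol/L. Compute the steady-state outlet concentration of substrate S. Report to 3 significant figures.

Species balance: V dC/dt = Q C_in − Q C − k V C.
Steady state (dC/dt = 0): C_ss = Q C_in/(Q + kV) = C_in/(1 + kV/Q).
C_ss = 0.196·3.74/(0.196 + 0.0387·10.6) = 0.73304/0.60622 = 1.2092 mol/L.

1.21 mol/L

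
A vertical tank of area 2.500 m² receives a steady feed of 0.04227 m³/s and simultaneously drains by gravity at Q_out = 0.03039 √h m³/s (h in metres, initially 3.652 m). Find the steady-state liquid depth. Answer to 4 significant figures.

1.935 m

Level balance: A dh/dt = 0.04227 − 0.03039 √h. Setting dh/dt = 0:
Q_in = 0.03039 √h_ss ⇒ √h_ss = 0.04227/0.03039 = 1.39092.
h_ss = 1.39092² = 1.93465 m. (Since h₀ = 3.652 m > h_ss, the level will fall toward this value.)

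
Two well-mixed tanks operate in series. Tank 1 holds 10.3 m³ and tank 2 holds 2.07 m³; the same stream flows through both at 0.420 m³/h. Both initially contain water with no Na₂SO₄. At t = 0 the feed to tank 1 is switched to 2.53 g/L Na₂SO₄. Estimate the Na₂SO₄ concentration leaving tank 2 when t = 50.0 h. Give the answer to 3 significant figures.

Species balance on tank i: dCᵢ/dt = (Cᵢ₋₁ − Cᵢ)/τᵢ with τᵢ = Vᵢ/Q.
τ₁ = 10.3/0.420 = 24.524 h; τ₂ = 2.07/0.420 = 4.9286 h.
Solving the cascade with C₁(0)=C₂(0)=0 gives C₂(t) = C_in[1 − (τ₁ e^(−t/τ₁) − τ₂ e^(−t/τ₂))/(τ₁ − τ₂)].
At t = 50.0: e^(−t/τ₁) = 0.13018, e^(−t/τ₂) = 3.9275e-05.
C₂ = 2.53·[1 − (24.524·0.13018 − 4.9286·3.9275e-05)/(19.595)] = 2.53·0.83709 = 2.1178 g/L.

2.12 g/L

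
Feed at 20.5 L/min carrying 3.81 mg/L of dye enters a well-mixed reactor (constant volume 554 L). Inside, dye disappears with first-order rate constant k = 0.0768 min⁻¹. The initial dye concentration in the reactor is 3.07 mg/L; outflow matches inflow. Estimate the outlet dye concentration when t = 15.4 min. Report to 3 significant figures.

1.56 mg/L

Species balance: V dC/dt = Q C_in − Q C − k V C.
This is linear with rate a = Q/V + k = 0.11380 min⁻¹.
C_ss = Q C_in/(Q + kV) = 1.2388 mg/L; C(t) = C_ss + (C₀ − C_ss) e^(−a t).
C(15.4) = 1.2388 + (1.8312)·e^(−0.11380·15.4) = 1.2388 + (1.8312)·0.17333 = 1.5562 mg/L.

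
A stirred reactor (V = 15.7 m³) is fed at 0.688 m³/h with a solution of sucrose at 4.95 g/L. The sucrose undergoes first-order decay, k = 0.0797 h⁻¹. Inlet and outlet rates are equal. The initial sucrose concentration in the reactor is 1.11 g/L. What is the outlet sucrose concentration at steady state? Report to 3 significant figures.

V dC/dt = Q(C_in − C) − k V C.
At steady state: 0 = Q C_in − (Q + kV) C_ss, so C_ss = Q C_in/(Q + kV).
C_ss = 0.688·4.95/(0.688 + 0.0797·15.7) = 3.4056/1.9393 = 1.7561 g/L.

1.76 g/L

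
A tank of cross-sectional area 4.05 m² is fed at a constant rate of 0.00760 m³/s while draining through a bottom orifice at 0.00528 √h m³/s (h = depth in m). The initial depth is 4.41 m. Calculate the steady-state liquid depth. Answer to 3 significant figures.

2.07 m

Level balance: A dh/dt = 0.00760 − 0.00528 √h. Setting dh/dt = 0:
Q_in = 0.00528 √h_ss ⇒ √h_ss = 0.00760/0.00528 = 1.4394.
h_ss = 1.4394² = 2.0719 m. (Since h₀ = 4.41 m > h_ss, the level will fall toward this value.)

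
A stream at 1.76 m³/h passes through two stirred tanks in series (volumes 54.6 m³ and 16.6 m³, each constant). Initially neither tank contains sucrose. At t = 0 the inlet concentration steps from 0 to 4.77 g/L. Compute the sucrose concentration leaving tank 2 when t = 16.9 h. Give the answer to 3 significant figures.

Each tank obeys Vᵢ dCᵢ/dt = Q(Cᵢ₋₁ − Cᵢ), so τᵢ = Vᵢ/Q.
τ₁ = 54.6/1.76 = 31.023 h; τ₂ = 16.6/1.76 = 9.4318 h.
Tank 1: C₁ = C_in(1 − e^(−t/τ₁)). Tank 2 (τ₁ ≠ τ₂): C₂ = C_in[1 − (τ₁ e^(−t/τ₁) − τ₂ e^(−t/τ₂))/(τ₁ − τ₂)].
At t = 16.9: e^(−t/τ₁) = 0.57998, e^(−t/τ₂) = 0.16666.
C₂ = 4.77·[1 − (31.023·0.57998 − 9.4318·0.16666)/(21.591)] = 4.77·0.23946 = 1.1422 g/L.

1.14 g/L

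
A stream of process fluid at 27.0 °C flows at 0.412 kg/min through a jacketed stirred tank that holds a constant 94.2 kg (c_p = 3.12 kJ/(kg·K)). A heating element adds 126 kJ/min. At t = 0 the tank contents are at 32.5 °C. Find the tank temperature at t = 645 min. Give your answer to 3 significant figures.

120 °C

Energy balance: M c_p dT/dt = ṁ c_p (T_in − T) + 126.
τ = M/ṁ = 228.64 min; T_ss = T_in + Q̇/(ṁ c_p) = 27.0 + 126/(0.412·3.12) = 125.02 °C.
Solution: T(t) = T_ss + (T₀ − T_ss) e^(−t/τ).
T(645) = 125.02 + (-92.521)·e^(−645/228.64) = 125.02 + (-92.521)·0.059545 = 119.51 °C.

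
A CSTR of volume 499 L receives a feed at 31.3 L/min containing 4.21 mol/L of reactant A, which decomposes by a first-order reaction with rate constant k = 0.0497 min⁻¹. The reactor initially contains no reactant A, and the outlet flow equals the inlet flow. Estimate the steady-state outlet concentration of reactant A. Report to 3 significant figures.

V dC/dt = Q(C_in − C) − k V C.
Steady state (dC/dt = 0): C_ss = Q C_in/(Q + kV) = C_in/(1 + kV/Q).
C_ss = 31.3·4.21/(31.3 + 0.0497·499) = 131.77/56.100 = 2.3489 mol/L.

2.35 mol/L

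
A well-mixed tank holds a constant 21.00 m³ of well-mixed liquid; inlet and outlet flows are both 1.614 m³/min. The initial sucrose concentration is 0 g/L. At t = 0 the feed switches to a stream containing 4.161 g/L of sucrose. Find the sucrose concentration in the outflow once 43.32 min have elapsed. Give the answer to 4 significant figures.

Unsteady species balance (constant V, well mixed): V dC/dt = Q(C_in − C).
Rewrite as dC/dt + C/τ = C_in/τ, τ = V/Q = 13.0112 min.
C approaches C_in exponentially: C(t) = C_in + (C₀ − C_in) e^(−t/τ).
C(43.32) = 4.161 + (0 − 4.161)·e^(−43.32/13.0112) = 4.161 + (-4.16100)·0.0358127 = 4.01198 g/L.

4.012 g/L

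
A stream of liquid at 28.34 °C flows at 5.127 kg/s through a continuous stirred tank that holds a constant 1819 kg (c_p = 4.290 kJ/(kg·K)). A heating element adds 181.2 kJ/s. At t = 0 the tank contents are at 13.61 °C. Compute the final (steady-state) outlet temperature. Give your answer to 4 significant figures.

36.58 °C

M c_p dT/dt = ṁ c_p (T_in − T) + Q̇.
At steady state dT/dt = 0 ⇒ T_ss = T_in + Q̇/(ṁ c_p) = 28.34 + 181.2/(5.127·4.290) = 36.5783 °C.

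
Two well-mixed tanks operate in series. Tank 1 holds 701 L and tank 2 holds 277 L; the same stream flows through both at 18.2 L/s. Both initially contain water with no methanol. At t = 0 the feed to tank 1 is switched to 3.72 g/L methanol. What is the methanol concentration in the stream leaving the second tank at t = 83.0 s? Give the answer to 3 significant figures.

3.02 g/L

Each tank obeys Vᵢ dCᵢ/dt = Q(Cᵢ₋₁ − Cᵢ), so τᵢ = Vᵢ/Q.
τ₁ = 701/18.2 = 38.516 s; τ₂ = 277/18.2 = 15.220 s.
Solving the cascade with C₁(0)=C₂(0)=0 gives C₂(t) = C_in[1 − (τ₁ e^(−t/τ₁) − τ₂ e^(−t/τ₂))/(τ₁ − τ₂)].
At t = 83.0: e^(−t/τ₁) = 0.11591, e^(−t/τ₂) = 0.0042816.
C₂ = 3.72·[1 − (38.516·0.11591 − 15.220·0.0042816)/(23.297)] = 3.72·0.81116 = 3.0175 g/L.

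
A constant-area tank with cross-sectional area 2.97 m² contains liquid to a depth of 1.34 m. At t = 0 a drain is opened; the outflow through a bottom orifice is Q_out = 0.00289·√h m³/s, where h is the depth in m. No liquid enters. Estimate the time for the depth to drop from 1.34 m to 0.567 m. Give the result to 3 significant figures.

832 s

Unsteady balance on liquid volume: A dh/dt = −0.00289 √h.
∫ h^(−1/2) dh = −(0.00289/A) ∫ dt, giving 2√h = 2√h₀ − (0.00289/A) t.
t = 2A(√h₀ − √h)/0.00289 = 2·2.97·(√1.34 − √0.567)/0.00289
  = 5.9400 × (1.1576 − 0.75299) / 0.00289 = 831.58 s.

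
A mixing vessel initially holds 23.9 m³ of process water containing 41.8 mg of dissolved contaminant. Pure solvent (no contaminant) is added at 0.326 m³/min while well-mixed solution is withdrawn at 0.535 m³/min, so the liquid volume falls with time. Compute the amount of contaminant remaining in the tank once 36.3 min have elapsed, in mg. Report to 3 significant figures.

15.7 mg

Total volume: dV/dt = Q_in − Q_out = -0.20900 m³/min, so V(t) = 23.9 − 0.20900 t and V(36.3) = 16.313 m³.
Solute balance: dm/dt = 0 − Q_out C = −Q_out m/V(t).
Separate: dm/m = −Q_out dt/V(t) ⇒ ln(m/m₀) = −(Q_out/(Q_in−Q_out)) ln(V/V₀).
m = m₀ (V₀/V)^(Q_out/(Q_in−Q_out)) = 41.8 × (23.9/16.313)^(-2.5598) = 15.726 mg.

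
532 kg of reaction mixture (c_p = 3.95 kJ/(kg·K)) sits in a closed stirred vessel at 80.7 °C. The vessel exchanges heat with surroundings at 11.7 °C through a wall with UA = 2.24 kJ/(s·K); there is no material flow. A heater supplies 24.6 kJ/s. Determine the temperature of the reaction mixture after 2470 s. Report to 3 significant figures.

Energy balance: M c_p dT/dt = −UA(T − T_amb) + Q̇.
dT/dt = (T_ss − T)/τ with T_ss = T_amb + Q̇/UA = 11.7 + 24.6/2.24 = 22.682 °C, τ = M c_p/UA = 532·3.95/2.24 = 938.12 s.
T approaches T_ss exponentially: T(t) = T_ss + (T₀ − T_ss) e^(−t/τ).
T(2470) = 22.682 + (58.018)·0.071869 = 26.852 °C.

26.9 °C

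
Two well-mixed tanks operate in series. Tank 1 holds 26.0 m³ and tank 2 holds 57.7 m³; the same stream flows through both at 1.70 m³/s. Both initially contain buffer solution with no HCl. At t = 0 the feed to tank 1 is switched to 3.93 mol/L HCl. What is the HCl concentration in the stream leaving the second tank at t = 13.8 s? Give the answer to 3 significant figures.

Species balance on tank i: dCᵢ/dt = (Cᵢ₋₁ − Cᵢ)/τᵢ with τᵢ = Vᵢ/Q.
τ₁ = 26.0/1.70 = 15.294 s; τ₂ = 57.7/1.70 = 33.941 s.
Solving the cascade with C₁(0)=C₂(0)=0 gives C₂(t) = C_in[1 − (τ₁ e^(−t/τ₁) − τ₂ e^(−t/τ₂))/(τ₁ − τ₂)].
At t = 13.8: e^(−t/τ₁) = 0.40563, e^(−t/τ₂) = 0.66592.
C₂ = 3.93·[1 − (15.294·0.40563 − 33.941·0.66592)/(-18.647)] = 3.93·0.12060 = 0.47394 mol/L.

0.474 mol/L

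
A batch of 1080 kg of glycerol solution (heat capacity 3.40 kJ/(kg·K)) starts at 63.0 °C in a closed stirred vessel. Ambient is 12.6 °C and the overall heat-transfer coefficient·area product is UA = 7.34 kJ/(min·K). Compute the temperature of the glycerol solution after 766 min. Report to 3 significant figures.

23.5 °C

Lumped-capacitance energy balance: M c_p dT/dt = UA(T_amb − T).
dT/dt = (T_ss − T)/τ with T_ss = T_amb = 12.600 °C, τ = M c_p/UA = 1080·3.40/7.34 = 500.27 min.
T approaches T_ss exponentially: T(t) = T_ss + (T₀ − T_ss) e^(−t/τ).
T(766) = 12.600 + (50.400)·0.21628 = 23.501 °C.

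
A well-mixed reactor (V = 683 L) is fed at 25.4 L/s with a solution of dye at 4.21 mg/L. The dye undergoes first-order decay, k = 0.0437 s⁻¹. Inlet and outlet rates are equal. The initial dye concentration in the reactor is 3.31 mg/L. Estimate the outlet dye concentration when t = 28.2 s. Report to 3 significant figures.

Species balance: V dC/dt = Q C_in − Q C − k V C.
dC/dt = (Q/V) C_in − (Q/V + k) C; effective rate a = Q/V + k = 0.037189 + 0.0437 = 0.080889 s⁻¹.
C_ss = Q C_in/(Q + kV) = 1.9356 mg/L; C(t) = C_ss + (C₀ − C_ss) e^(−a t).
C(28.2) = 1.9356 + (1.3744)·e^(−0.080889·28.2) = 1.9356 + (1.3744)·0.10218 = 2.0760 mg/L.

2.08 mg/L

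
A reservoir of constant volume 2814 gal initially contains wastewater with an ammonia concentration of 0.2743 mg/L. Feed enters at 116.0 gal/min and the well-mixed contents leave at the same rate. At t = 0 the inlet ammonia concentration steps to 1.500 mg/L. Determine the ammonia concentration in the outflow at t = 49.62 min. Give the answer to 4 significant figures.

1.341 mg/L

Mass balance on the solute (V constant): V dC/dt = Q(C_in − C).
Time constant τ = V/Q = 2814/116.0 = 24.2586 min.
C approaches C_in exponentially: C(t) = C_in + (C₀ − C_in) e^(−t/τ).
C(49.62) = 1.500 + (0.2743 − 1.500)·e^(−49.62/24.2586) = 1.500 + (-1.22570)·0.129321 = 1.34149 mg/L.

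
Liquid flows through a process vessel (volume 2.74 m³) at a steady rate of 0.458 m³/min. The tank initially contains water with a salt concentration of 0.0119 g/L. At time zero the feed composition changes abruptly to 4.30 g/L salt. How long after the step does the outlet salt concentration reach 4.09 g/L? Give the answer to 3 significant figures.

Mass balance on the solute (V constant): V dC/dt = Q(C_in − C), so τ = V/Q = 5.9825 min.
C(t) = C_in + (C₀ − C_in) e^(−t/τ). Set C = 4.09 and solve for t:
e^(−t/τ) = (C − C_in)/(C₀ − C_in) = (4.09 − 4.30)/(0.0119 − 4.30) = 0.048973
t = −τ ln(…) = 5.9825 × 3.0165 = 18.046 min.

18.0 min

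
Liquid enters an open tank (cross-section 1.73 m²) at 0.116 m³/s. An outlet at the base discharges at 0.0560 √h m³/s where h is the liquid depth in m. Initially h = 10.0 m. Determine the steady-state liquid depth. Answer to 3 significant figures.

4.29 m

Level balance: A dh/dt = 0.116 − 0.0560 √h. Setting dh/dt = 0:
Q_in = 0.0560 √h_ss ⇒ √h_ss = 0.116/0.0560 = 2.0714.
h_ss = 2.0714² = 4.2908 m. (Since h₀ = 10.0 m > h_ss, the level will fall toward this value.)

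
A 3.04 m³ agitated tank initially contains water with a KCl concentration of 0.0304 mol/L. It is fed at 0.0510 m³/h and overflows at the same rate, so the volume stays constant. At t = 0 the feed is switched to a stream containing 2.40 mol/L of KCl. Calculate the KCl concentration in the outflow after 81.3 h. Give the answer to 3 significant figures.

Accumulation = in − out for the solute gives V dC/dt = Q(C_in − C).
Time constant τ = V/Q = 3.04/0.0510 = 59.608 h.
This is linear first-order; C(t) = C_in + (C₀ − C_in) e^(−t/τ).
C(81.3) = 2.40 + (0.0304 − 2.40)·e^(−81.3/59.608) = 2.40 + (-2.3696)·0.25566 = 1.7942 mol/L.

1.79 mol/L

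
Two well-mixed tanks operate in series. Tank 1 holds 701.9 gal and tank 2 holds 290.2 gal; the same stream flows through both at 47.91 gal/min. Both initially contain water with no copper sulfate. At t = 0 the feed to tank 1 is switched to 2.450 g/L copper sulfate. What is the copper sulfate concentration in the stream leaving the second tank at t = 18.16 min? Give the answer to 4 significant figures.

Species balance on tank i: dCᵢ/dt = (Cᵢ₋₁ − Cᵢ)/τᵢ with τᵢ = Vᵢ/Q.
τ₁ = 701.9/47.91 = 14.6504 min; τ₂ = 290.2/47.91 = 6.05719 min.
Tank 1: C₁ = C_in(1 − e^(−t/τ₁)). Tank 2 (τ₁ ≠ τ₂): C₂ = C_in[1 − (τ₁ e^(−t/τ₁) − τ₂ e^(−t/τ₂))/(τ₁ − τ₂)].
At t = 18.16: e^(−t/τ₁) = 0.289512, e^(−t/τ₂) = 0.0498823.
C₂ = 2.450·[1 − (14.6504·0.289512 − 6.05719·0.0498823)/(8.59320)] = 2.450·0.541577 = 1.32686 g/L.

1.327 g/L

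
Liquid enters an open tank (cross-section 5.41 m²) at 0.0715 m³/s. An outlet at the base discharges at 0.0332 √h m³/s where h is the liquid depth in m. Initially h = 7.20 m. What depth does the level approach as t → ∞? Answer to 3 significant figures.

4.64 m

A dh/dt = Q_in − 0.0332 √h. Steady state requires inflow = outflow:
Q_in = 0.0332 √h_ss ⇒ √h_ss = 0.0715/0.0332 = 2.1536.
h_ss = 2.1536² = 4.6381 m. (Since h₀ = 7.20 m > h_ss, the level will fall toward this value.)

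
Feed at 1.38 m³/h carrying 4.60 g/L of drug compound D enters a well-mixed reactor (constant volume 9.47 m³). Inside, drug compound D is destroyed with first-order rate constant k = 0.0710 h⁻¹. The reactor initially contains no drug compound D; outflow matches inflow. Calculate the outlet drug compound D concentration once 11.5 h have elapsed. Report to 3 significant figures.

Species balance: V dC/dt = Q C_in − Q C − k V C.
dC/dt = (Q/V) C_in − (Q/V + k) C; effective rate a = Q/V + k = 0.14572 + 0.0710 = 0.21672 h⁻¹.
C_ss = Q C_in/(Q + kV) = 3.0930 g/L; C(t) = C_ss + (C₀ − C_ss) e^(−a t).
C(11.5) = 3.0930 + (-3.0930)·e^(−0.21672·11.5) = 3.0930 + (-3.0930)·0.082718 = 2.8372 g/L.

2.84 g/L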